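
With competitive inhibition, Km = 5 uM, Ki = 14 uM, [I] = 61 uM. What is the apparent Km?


Km_app = Km * (1 + [I]/Ki)
Km_app = 5 * (1 + 61/14)
Km_app = 26.7857 uM

26.7857 uM


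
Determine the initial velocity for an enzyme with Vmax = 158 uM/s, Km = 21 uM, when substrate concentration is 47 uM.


v = Vmax * [S] / (Km + [S])
v = 158 * 47 / (21 + 47)
v = 109.2059 uM/s

109.2059 uM/s


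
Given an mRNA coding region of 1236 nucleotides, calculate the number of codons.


codons = nucleotides / 3
codons = 1236 / 3 = 412

412


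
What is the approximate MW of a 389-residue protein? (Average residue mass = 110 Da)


MW = n_residues * 110 Da
MW = 389 * 110
MW = 42790 Da

42790 Da


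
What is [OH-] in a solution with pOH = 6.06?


[OH-] = 10^(-pOH)
[OH-] = 10^(-6.06)
[OH-] = 8.710e-07 M

8.710e-07 M


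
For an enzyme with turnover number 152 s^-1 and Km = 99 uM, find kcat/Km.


Catalytic efficiency = kcat / Km
= 152 / 99
= 1.5354 uM^-1*s^-1

1.5354 uM^-1*s^-1


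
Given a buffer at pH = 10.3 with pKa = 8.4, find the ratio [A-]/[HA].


[A-]/[HA] = 10^(pH - pKa)
= 10^(10.3 - 8.4)
= 79.4328

79.4328


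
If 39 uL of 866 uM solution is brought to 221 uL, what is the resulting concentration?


C2 = C1 * V1 / V2
C2 = 866 * 39 / 221
C2 = 152.8235 uM

152.8235 uM


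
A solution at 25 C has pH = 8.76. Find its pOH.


pOH = 14 - pH
pOH = 14 - 8.76
pOH = 5.24

5.24


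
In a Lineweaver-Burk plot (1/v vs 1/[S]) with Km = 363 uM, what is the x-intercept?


x-intercept = -1/Km
= -1/363
= -0.0028 1/uM

-0.0028 1/uM


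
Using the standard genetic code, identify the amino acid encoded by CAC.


Standard genetic code lookup.
Codon CAC -> His

His


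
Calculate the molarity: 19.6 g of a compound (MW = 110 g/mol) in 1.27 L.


C = (mass / MW) / volume
C = (19.6 / 110) / 1.27
C = 0.1403 M

0.1403 M


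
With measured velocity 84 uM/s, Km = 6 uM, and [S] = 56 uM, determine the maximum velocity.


Vmax = v * (Km + [S]) / [S]
Vmax = 84 * (6 + 56) / 56
Vmax = 93.0 uM/s

93.0 uM/s


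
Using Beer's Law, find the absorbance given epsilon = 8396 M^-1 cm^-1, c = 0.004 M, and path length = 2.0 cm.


A = epsilon * c * l
A = 8396 * 0.004 * 2.0
A = 67.168

67.168


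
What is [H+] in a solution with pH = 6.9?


[H+] = 10^(-pH)
[H+] = 10^(-6.9)
[H+] = 1.259e-07 M

1.259e-07 M


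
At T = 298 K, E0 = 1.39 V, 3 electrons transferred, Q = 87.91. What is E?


E = E0 - (RT/nF) * ln(Q)
E = 1.39 - (8.314 * 298 / (3 * 96485)) * ln(87.91)
E = 1.3517 V

1.3517 V


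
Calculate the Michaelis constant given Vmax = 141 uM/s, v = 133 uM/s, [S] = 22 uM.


Km = [S] * (Vmax - v) / v
Km = 22 * (141 - 133) / 133
Km = 1.3233 uM

1.3233 uM


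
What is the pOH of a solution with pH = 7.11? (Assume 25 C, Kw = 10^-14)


pOH = 14 - pH
pOH = 14 - 7.11
pOH = 6.89

6.89


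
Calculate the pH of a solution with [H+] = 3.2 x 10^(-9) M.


pH = -log10([H+])
pH = -log10(3.2 x 10^(-9))
pH = 8.4949

8.4949


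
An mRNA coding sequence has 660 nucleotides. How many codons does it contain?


codons = nucleotides / 3
codons = 660 / 3 = 220

220


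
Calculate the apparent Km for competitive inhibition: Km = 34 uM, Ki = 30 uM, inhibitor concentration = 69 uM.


Km_app = Km * (1 + [I]/Ki)
Km_app = 34 * (1 + 69/30)
Km_app = 112.2 uM

112.2 uM


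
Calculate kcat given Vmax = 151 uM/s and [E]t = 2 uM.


kcat = Vmax / [E]t
kcat = 151 / 2
kcat = 75.5 s^-1

75.5 s^-1


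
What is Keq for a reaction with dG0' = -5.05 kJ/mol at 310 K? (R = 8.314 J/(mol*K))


Keq = exp(-dG0 * 1000 / (R * T))
Keq = exp(-(-5.05) * 1000 / (8.314 * 310))
Keq = 7.095

7.095


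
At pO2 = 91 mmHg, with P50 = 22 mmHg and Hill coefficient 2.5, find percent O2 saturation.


Y = pO2^n / (P50^n + pO2^n)
Y = 91^2.5 / (22^2.5 + 91^2.5)
Y = 97.21%

97.21%


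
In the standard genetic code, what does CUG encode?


Standard genetic code lookup.
Codon CUG -> Leu

Leu


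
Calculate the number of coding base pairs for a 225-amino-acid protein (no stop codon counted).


Each amino acid = 1 codon = 3 bp
bp = 225 * 3 = 675 bp

675 bp


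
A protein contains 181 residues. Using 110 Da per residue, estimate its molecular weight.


MW = n_residues * 110 Da
MW = 181 * 110
MW = 19910 Da

19910 Da


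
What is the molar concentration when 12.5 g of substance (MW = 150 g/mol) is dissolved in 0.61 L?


C = (mass / MW) / volume
C = (12.5 / 150) / 0.61
C = 0.1366 M

0.1366 M


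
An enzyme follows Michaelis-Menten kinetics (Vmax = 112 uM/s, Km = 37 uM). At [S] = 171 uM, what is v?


v = Vmax * [S] / (Km + [S])
v = 112 * 171 / (37 + 171)
v = 92.0769 uM/s

92.0769 uM/s


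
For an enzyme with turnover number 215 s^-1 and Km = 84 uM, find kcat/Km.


Catalytic efficiency = kcat / Km
= 215 / 84
= 2.5595 uM^-1*s^-1

2.5595 uM^-1*s^-1


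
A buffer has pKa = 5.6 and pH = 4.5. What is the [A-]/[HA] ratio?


[A-]/[HA] = 10^(pH - pKa)
= 10^(4.5 - 5.6)
= 0.0794

0.0794


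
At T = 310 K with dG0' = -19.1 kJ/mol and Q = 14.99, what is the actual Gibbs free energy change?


dG = dG0' + RT * ln(Q) / 1000
dG = -19.1 + 8.314 * 310 * ln(14.99) / 1000
dG = -12.1222 kJ/mol

-12.1222 kJ/mol


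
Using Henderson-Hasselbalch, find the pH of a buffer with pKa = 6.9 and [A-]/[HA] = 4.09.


pH = pKa + log10([A-]/[HA])
pH = 6.9 + log10(4.09)
pH = 7.5117

7.5117


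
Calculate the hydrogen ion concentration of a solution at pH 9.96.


[H+] = 10^(-pH)
[H+] = 10^(-9.96)
[H+] = 1.096e-10 M

1.096e-10 M


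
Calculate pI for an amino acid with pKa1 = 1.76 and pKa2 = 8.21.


pI = (pKa1 + pKa2) / 2
pI = (1.76 + 8.21) / 2
pI = 4.985

4.985


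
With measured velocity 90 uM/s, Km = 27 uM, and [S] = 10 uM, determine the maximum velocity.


Vmax = v * (Km + [S]) / [S]
Vmax = 90 * (27 + 10) / 10
Vmax = 333.0 uM/s

333.0 uM/s


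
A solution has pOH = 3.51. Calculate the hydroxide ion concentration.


[OH-] = 10^(-pOH)
[OH-] = 10^(-3.51)
[OH-] = 3.090e-04 M

3.090e-04 M


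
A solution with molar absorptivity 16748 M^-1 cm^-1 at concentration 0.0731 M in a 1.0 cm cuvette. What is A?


A = epsilon * c * l
A = 16748 * 0.0731 * 1.0
A = 1224.2788

1224.2788


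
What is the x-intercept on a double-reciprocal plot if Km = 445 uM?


x-intercept = -1/Km
= -1/445
= -0.0022 1/uM

-0.0022 1/uM


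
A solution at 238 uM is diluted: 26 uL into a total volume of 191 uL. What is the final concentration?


C2 = C1 * V1 / V2
C2 = 238 * 26 / 191
C2 = 32.3979 uM

32.3979 uM


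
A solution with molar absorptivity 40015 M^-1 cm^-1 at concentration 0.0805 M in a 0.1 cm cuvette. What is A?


A = epsilon * c * l
A = 40015 * 0.0805 * 0.1
A = 322.1208

322.1208


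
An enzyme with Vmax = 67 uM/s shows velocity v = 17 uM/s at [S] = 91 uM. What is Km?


Km = [S] * (Vmax - v) / v
Km = 91 * (67 - 17) / 17
Km = 267.6471 uM

267.6471 uM


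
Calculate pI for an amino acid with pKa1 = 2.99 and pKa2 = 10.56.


pI = (pKa1 + pKa2) / 2
pI = (2.99 + 10.56) / 2
pI = 6.775

6.775


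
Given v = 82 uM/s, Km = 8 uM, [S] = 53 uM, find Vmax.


Vmax = v * (Km + [S]) / [S]
Vmax = 82 * (8 + 53) / 53
Vmax = 94.3774 uM/s

94.3774 uM/s


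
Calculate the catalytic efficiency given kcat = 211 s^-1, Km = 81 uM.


Catalytic efficiency = kcat / Km
= 211 / 81
= 2.6049 uM^-1*s^-1

2.6049 uM^-1*s^-1


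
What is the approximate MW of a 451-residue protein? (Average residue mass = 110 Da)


MW = n_residues * 110 Da
MW = 451 * 110
MW = 49610 Da

49610 Da


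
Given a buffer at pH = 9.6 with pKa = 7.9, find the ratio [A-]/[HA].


[A-]/[HA] = 10^(pH - pKa)
= 10^(9.6 - 7.9)
= 50.1187

50.1187


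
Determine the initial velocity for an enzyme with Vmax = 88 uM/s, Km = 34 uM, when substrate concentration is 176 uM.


v = Vmax * [S] / (Km + [S])
v = 88 * 176 / (34 + 176)
v = 73.7524 uM/s

73.7524 uM/s


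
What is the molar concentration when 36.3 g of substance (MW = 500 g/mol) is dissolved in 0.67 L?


C = (mass / MW) / volume
C = (36.3 / 500) / 0.67
C = 0.1084 M

0.1084 M


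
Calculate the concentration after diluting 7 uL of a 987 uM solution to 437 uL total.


C2 = C1 * V1 / V2
C2 = 987 * 7 / 437
C2 = 15.8101 uM

15.8101 uM


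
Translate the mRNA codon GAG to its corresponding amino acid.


Standard genetic code lookup.
Codon GAG -> Glu

Glu


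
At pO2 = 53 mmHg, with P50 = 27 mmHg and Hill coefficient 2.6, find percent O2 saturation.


Y = pO2^n / (P50^n + pO2^n)
Y = 53^2.6 / (27^2.6 + 53^2.6)
Y = 85.24%

85.24%


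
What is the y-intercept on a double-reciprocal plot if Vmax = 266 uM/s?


y-intercept = 1/Vmax
= 1/266
= 0.0038 s/uM

0.0038 s/uM


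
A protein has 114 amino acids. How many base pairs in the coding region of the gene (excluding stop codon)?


Each amino acid = 1 codon = 3 bp
bp = 114 * 3 = 342 bp

342 bp


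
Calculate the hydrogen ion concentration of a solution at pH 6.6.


[H+] = 10^(-pH)
[H+] = 10^(-6.6)
[H+] = 2.512e-07 M

2.512e-07 M


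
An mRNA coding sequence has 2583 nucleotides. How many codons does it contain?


codons = nucleotides / 3
codons = 2583 / 3 = 861

861


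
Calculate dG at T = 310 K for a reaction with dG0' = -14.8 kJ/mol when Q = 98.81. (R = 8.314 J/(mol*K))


dG = dG0' + RT * ln(Q) / 1000
dG = -14.8 + 8.314 * 310 * ln(98.81) / 1000
dG = -2.9618 kJ/mol

-2.9618 kJ/mol


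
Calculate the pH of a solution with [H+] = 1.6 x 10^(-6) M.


pH = -log10([H+])
pH = -log10(1.6 x 10^(-6))
pH = 5.7959

5.7959


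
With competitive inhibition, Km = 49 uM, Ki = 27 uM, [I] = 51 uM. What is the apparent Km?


Km_app = Km * (1 + [I]/Ki)
Km_app = 49 * (1 + 51/27)
Km_app = 141.5556 uM

141.5556 uM


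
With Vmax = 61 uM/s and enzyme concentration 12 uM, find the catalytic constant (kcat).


kcat = Vmax / [E]t
kcat = 61 / 12
kcat = 5.0833 s^-1

5.0833 s^-1


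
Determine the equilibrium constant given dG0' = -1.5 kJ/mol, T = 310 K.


Keq = exp(-dG0 * 1000 / (R * T))
Keq = exp(-(-1.5) * 1000 / (8.314 * 310))
Keq = 1.7896

1.7896


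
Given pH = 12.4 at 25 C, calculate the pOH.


pOH = 14 - pH
pOH = 14 - 12.4
pOH = 1.6

1.6


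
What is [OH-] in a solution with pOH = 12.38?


[OH-] = 10^(-pOH)
[OH-] = 10^(-12.38)
[OH-] = 4.169e-13 M

4.169e-13 M


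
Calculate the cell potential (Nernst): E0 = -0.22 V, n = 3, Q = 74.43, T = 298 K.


E = E0 - (RT/nF) * ln(Q)
E = -0.22 - (8.314 * 298 / (3 * 96485)) * ln(74.43)
E = -0.2569 V

-0.2569 V


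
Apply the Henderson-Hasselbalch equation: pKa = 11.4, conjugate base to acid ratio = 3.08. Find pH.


pH = pKa + log10([A-]/[HA])
pH = 11.4 + log10(3.08)
pH = 11.8886

11.8886


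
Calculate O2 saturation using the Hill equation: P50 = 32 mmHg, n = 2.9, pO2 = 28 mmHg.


Y = pO2^n / (P50^n + pO2^n)
Y = 28^2.9 / (32^2.9 + 28^2.9)
Y = 40.44%

40.44%


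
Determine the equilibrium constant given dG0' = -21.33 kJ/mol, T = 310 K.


Keq = exp(-dG0 * 1000 / (R * T))
Keq = exp(-(-21.33) * 1000 / (8.314 * 310))
Keq = 3928.3488

3928.3488


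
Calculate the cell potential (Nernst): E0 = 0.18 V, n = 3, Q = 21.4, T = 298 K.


E = E0 - (RT/nF) * ln(Q)
E = 0.18 - (8.314 * 298 / (3 * 96485)) * ln(21.4)
E = 0.1538 V

0.1538 V


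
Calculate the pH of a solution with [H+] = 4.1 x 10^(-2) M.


pH = -log10([H+])
pH = -log10(4.1 x 10^(-2))
pH = 1.3872

1.3872


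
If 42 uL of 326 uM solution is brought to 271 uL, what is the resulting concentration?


C2 = C1 * V1 / V2
C2 = 326 * 42 / 271
C2 = 50.524 uM

50.524 uM


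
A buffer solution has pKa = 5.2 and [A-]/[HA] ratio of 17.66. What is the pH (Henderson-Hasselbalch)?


pH = pKa + log10([A-]/[HA])
pH = 5.2 + log10(17.66)
pH = 6.447

6.447


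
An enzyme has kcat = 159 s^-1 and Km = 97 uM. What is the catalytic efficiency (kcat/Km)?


Catalytic efficiency = kcat / Km
= 159 / 97
= 1.6392 uM^-1*s^-1

1.6392 uM^-1*s^-1


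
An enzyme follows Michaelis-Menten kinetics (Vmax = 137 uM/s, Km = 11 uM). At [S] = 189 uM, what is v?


v = Vmax * [S] / (Km + [S])
v = 137 * 189 / (11 + 189)
v = 129.465 uM/s

129.465 uM/s


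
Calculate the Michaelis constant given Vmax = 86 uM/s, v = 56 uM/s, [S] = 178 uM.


Km = [S] * (Vmax - v) / v
Km = 178 * (86 - 56) / 56
Km = 95.3571 uM

95.3571 uM


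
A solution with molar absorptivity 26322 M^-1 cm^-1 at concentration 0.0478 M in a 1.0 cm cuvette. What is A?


A = epsilon * c * l
A = 26322 * 0.0478 * 1.0
A = 1258.1916

1258.1916


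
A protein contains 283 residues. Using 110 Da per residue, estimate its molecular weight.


MW = n_residues * 110 Da
MW = 283 * 110
MW = 31130 Da

31130 Da


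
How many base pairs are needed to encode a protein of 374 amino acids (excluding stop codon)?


Each amino acid = 1 codon = 3 bp
bp = 374 * 3 = 1122 bp

1122 bp


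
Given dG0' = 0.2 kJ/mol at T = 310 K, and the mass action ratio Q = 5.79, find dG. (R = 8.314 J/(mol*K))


dG = dG0' + RT * ln(Q) / 1000
dG = 0.2 + 8.314 * 310 * ln(5.79) / 1000
dG = 4.7262 kJ/mol

4.7262 kJ/mol


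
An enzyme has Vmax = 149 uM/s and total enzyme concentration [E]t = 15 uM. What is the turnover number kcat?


kcat = Vmax / [E]t
kcat = 149 / 15
kcat = 9.9333 s^-1

9.9333 s^-1


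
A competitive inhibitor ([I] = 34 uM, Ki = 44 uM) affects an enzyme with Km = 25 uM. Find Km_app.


Km_app = Km * (1 + [I]/Ki)
Km_app = 25 * (1 + 34/44)
Km_app = 44.3182 uM

44.3182 uM


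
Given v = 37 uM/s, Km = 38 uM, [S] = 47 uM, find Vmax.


Vmax = v * (Km + [S]) / [S]
Vmax = 37 * (38 + 47) / 47
Vmax = 66.9149 uM/s

66.9149 uM/s


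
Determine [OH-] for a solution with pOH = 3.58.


[OH-] = 10^(-pOH)
[OH-] = 10^(-3.58)
[OH-] = 2.630e-04 M

2.630e-04 M


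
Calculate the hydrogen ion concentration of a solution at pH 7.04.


[H+] = 10^(-pH)
[H+] = 10^(-7.04)
[H+] = 9.120e-08 M

9.120e-08 M


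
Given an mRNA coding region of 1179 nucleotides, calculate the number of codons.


codons = nucleotides / 3
codons = 1179 / 3 = 393

393


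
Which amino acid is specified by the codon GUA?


Standard genetic code lookup.
Codon GUA -> Val

Val


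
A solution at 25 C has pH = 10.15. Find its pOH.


pOH = 14 - pH
pOH = 14 - 10.15
pOH = 3.85

3.85


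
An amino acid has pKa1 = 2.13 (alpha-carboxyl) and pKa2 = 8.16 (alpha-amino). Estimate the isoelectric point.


pI = (pKa1 + pKa2) / 2
pI = (2.13 + 8.16) / 2
pI = 5.145

5.145


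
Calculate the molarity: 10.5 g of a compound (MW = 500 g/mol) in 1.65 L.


C = (mass / MW) / volume
C = (10.5 / 500) / 1.65
C = 0.0127 M

0.0127 M


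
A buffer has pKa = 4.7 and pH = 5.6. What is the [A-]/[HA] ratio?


[A-]/[HA] = 10^(pH - pKa)
= 10^(5.6 - 4.7)
= 7.9433

7.9433


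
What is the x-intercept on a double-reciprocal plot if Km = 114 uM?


x-intercept = -1/Km
= -1/114
= -0.0088 1/uM

-0.0088 1/uM


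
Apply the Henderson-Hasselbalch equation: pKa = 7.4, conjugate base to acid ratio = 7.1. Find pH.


pH = pKa + log10([A-]/[HA])
pH = 7.4 + log10(7.1)
pH = 8.2513

8.2513


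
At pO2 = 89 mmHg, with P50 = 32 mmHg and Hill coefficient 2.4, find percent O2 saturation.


Y = pO2^n / (P50^n + pO2^n)
Y = 89^2.4 / (32^2.4 + 89^2.4)
Y = 92.09%

92.09%


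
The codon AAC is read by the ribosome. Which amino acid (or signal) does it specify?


Standard genetic code lookup.
Codon AAC -> Asn

Asn


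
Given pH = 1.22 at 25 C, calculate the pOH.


pOH = 14 - pH
pOH = 14 - 1.22
pOH = 12.78

12.78


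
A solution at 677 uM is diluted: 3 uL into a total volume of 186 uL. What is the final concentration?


C2 = C1 * V1 / V2
C2 = 677 * 3 / 186
C2 = 10.9194 uM

10.9194 uM


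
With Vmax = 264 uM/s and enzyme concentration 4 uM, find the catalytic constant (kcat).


kcat = Vmax / [E]t
kcat = 264 / 4
kcat = 66.0 s^-1

66.0 s^-1


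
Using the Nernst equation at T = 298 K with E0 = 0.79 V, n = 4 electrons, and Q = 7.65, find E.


E = E0 - (RT/nF) * ln(Q)
E = 0.79 - (8.314 * 298 / (4 * 96485)) * ln(7.65)
E = 0.7769 V

0.7769 V


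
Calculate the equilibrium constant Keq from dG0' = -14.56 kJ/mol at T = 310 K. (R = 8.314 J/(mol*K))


Keq = exp(-dG0 * 1000 / (R * T))
Keq = exp(-(-14.56) * 1000 / (8.314 * 310))
Keq = 284.0741

284.0741


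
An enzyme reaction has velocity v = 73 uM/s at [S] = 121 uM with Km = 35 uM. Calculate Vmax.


Vmax = v * (Km + [S]) / [S]
Vmax = 73 * (35 + 121) / 121
Vmax = 94.1157 uM/s

94.1157 uM/s


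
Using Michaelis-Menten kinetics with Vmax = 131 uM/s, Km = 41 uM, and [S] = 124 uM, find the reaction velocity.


v = Vmax * [S] / (Km + [S])
v = 131 * 124 / (41 + 124)
v = 98.4485 uM/s

98.4485 uM/s


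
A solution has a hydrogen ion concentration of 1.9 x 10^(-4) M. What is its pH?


pH = -log10([H+])
pH = -log10(1.9 x 10^(-4))
pH = 3.7212

3.7212


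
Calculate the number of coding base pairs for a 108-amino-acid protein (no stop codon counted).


Each amino acid = 1 codon = 3 bp
bp = 108 * 3 = 324 bp

324 bp


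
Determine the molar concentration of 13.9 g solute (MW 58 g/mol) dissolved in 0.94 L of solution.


C = (mass / MW) / volume
C = (13.9 / 58) / 0.94
C = 0.255 M

0.255 M


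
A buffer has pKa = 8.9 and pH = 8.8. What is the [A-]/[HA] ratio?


[A-]/[HA] = 10^(pH - pKa)
= 10^(8.8 - 8.9)
= 0.7943

0.7943


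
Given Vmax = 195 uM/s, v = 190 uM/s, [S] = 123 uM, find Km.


Km = [S] * (Vmax - v) / v
Km = 123 * (195 - 190) / 190
Km = 3.2368 uM

3.2368 uM


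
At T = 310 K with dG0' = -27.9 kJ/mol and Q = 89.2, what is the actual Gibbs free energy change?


dG = dG0' + RT * ln(Q) / 1000
dG = -27.9 + 8.314 * 310 * ln(89.2) / 1000
dG = -16.3255 kJ/mol

-16.3255 kJ/mol


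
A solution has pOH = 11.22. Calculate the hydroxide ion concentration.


[OH-] = 10^(-pOH)
[OH-] = 10^(-11.22)
[OH-] = 6.026e-12 M

6.026e-12 M


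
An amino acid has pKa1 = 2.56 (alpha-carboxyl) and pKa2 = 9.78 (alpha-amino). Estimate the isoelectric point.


pI = (pKa1 + pKa2) / 2
pI = (2.56 + 9.78) / 2
pI = 6.17

6.17


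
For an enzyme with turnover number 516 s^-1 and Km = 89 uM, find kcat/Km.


Catalytic efficiency = kcat / Km
= 516 / 89
= 5.7978 uM^-1*s^-1

5.7978 uM^-1*s^-1


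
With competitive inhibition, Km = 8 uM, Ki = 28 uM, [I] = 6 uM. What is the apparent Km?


Km_app = Km * (1 + [I]/Ki)
Km_app = 8 * (1 + 6/28)
Km_app = 9.7143 uM

9.7143 uM


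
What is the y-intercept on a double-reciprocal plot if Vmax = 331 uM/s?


y-intercept = 1/Vmax
= 1/331
= 0.003 s/uM

0.003 s/uM


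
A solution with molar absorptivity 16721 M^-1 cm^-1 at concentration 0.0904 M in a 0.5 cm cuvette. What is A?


A = epsilon * c * l
A = 16721 * 0.0904 * 0.5
A = 755.7892

755.7892


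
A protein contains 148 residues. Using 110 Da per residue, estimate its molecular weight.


MW = n_residues * 110 Da
MW = 148 * 110
MW = 16280 Da

16280 Da


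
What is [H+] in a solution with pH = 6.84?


[H+] = 10^(-pH)
[H+] = 10^(-6.84)
[H+] = 1.445e-07 M

1.445e-07 M


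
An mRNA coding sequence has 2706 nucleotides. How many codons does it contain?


codons = nucleotides / 3
codons = 2706 / 3 = 902

902


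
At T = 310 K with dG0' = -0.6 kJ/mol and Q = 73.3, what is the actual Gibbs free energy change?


dG = dG0' + RT * ln(Q) / 1000
dG = -0.6 + 8.314 * 310 * ln(73.3) / 1000
dG = 10.4685 kJ/mol

10.4685 kJ/mol


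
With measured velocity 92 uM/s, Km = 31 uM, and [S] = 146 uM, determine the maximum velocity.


Vmax = v * (Km + [S]) / [S]
Vmax = 92 * (31 + 146) / 146
Vmax = 111.5342 uM/s

111.5342 uM/s


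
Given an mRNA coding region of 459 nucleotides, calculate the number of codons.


codons = nucleotides / 3
codons = 459 / 3 = 153

153


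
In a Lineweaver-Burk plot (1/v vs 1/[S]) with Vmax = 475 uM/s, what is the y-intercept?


y-intercept = 1/Vmax
= 1/475
= 0.0021 s/uM

0.0021 s/uM


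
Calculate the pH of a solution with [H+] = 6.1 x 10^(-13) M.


pH = -log10([H+])
pH = -log10(6.1 x 10^(-13))
pH = 12.2147

12.2147


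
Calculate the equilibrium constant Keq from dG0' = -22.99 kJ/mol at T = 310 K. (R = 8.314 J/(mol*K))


Keq = exp(-dG0 * 1000 / (R * T))
Keq = exp(-(-22.99) * 1000 / (8.314 * 310))
Keq = 7480.4584

7480.4584


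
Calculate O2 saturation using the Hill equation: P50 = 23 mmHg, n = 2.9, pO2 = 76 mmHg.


Y = pO2^n / (P50^n + pO2^n)
Y = 76^2.9 / (23^2.9 + 76^2.9)
Y = 96.97%

96.97%


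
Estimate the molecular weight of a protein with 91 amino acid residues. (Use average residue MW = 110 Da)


MW = n_residues * 110 Da
MW = 91 * 110
MW = 10010 Da

10010 Da


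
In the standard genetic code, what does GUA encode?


Standard genetic code lookup.
Codon GUA -> Val

Val


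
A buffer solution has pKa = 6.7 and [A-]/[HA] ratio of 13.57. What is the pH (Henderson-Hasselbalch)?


pH = pKa + log10([A-]/[HA])
pH = 6.7 + log10(13.57)
pH = 7.8326

7.8326


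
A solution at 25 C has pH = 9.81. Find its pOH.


pOH = 14 - pH
pOH = 14 - 9.81
pOH = 4.19

4.19


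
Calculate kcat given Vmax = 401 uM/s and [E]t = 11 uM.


kcat = Vmax / [E]t
kcat = 401 / 11
kcat = 36.4545 s^-1

36.4545 s^-1


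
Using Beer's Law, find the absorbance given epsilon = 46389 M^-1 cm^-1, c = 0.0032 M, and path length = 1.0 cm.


A = epsilon * c * l
A = 46389 * 0.0032 * 1.0
A = 148.4448

148.4448


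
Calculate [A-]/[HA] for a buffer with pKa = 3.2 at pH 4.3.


[A-]/[HA] = 10^(pH - pKa)
= 10^(4.3 - 3.2)
= 12.5893

12.5893


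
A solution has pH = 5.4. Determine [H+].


[H+] = 10^(-pH)
[H+] = 10^(-5.4)
[H+] = 3.981e-06 M

3.981e-06 M


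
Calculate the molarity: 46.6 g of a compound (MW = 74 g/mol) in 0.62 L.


C = (mass / MW) / volume
C = (46.6 / 74) / 0.62
C = 1.0157 M

1.0157 M


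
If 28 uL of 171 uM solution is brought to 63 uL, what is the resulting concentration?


C2 = C1 * V1 / V2
C2 = 171 * 28 / 63
C2 = 76.0 uM

76.0 uM


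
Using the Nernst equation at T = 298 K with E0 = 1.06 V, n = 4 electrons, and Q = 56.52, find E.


E = E0 - (RT/nF) * ln(Q)
E = 1.06 - (8.314 * 298 / (4 * 96485)) * ln(56.52)
E = 1.0341 V

1.0341 V


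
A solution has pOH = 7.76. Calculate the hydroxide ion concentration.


[OH-] = 10^(-pOH)
[OH-] = 10^(-7.76)
[OH-] = 1.738e-08 M

1.738e-08 M


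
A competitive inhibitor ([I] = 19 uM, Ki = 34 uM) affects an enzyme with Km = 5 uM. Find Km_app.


Km_app = Km * (1 + [I]/Ki)
Km_app = 5 * (1 + 19/34)
Km_app = 7.7941 uM

7.7941 uM


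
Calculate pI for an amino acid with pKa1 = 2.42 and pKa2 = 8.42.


pI = (pKa1 + pKa2) / 2
pI = (2.42 + 8.42) / 2
pI = 5.42

5.42


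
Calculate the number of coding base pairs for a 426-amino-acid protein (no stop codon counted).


Each amino acid = 1 codon = 3 bp
bp = 426 * 3 = 1278 bp

1278 bp


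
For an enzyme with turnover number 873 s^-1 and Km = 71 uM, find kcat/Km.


Catalytic efficiency = kcat / Km
= 873 / 71
= 12.2958 uM^-1*s^-1

12.2958 uM^-1*s^-1


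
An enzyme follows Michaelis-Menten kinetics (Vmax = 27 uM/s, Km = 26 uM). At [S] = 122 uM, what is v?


v = Vmax * [S] / (Km + [S])
v = 27 * 122 / (26 + 122)
v = 22.2568 uM/s

22.2568 uM/s


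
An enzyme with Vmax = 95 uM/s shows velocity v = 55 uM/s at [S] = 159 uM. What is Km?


Km = [S] * (Vmax - v) / v
Km = 159 * (95 - 55) / 55
Km = 115.6364 uM

115.6364 uM


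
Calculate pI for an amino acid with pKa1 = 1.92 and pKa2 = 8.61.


pI = (pKa1 + pKa2) / 2
pI = (1.92 + 8.61) / 2
pI = 5.265

5.265


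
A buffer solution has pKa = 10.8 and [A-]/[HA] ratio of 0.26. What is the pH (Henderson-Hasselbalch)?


pH = pKa + log10([A-]/[HA])
pH = 10.8 + log10(0.26)
pH = 10.215

10.215


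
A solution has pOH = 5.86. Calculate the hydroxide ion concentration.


[OH-] = 10^(-pOH)
[OH-] = 10^(-5.86)
[OH-] = 1.380e-06 M

1.380e-06 M


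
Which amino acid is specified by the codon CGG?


Standard genetic code lookup.
Codon CGG -> Arg

Arg


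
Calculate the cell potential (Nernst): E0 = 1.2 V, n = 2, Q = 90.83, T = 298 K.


E = E0 - (RT/nF) * ln(Q)
E = 1.2 - (8.314 * 298 / (2 * 96485)) * ln(90.83)
E = 1.1421 V

1.1421 V


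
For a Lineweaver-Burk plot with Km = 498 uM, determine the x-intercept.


x-intercept = -1/Km
= -1/498
= -0.002 1/uM

-0.002 1/uM


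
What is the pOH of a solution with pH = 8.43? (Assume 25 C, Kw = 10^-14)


pOH = 14 - pH
pOH = 14 - 8.43
pOH = 5.57

5.57


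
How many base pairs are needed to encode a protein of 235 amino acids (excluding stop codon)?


Each amino acid = 1 codon = 3 bp
bp = 235 * 3 = 705 bp

705 bp


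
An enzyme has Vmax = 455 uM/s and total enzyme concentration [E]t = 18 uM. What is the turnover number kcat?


kcat = Vmax / [E]t
kcat = 455 / 18
kcat = 25.2778 s^-1

25.2778 s^-1


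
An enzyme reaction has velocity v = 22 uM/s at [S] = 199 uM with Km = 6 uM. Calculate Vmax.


Vmax = v * (Km + [S]) / [S]
Vmax = 22 * (6 + 199) / 199
Vmax = 22.6633 uM/s

22.6633 uM/s


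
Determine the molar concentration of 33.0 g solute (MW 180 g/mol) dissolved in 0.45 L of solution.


C = (mass / MW) / volume
C = (33.0 / 180) / 0.45
C = 0.4074 M

0.4074 M


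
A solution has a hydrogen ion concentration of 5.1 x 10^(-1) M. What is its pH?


pH = -log10([H+])
pH = -log10(5.1 x 10^(-1))
pH = 0.2924

0.2924


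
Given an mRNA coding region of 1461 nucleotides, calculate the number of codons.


codons = nucleotides / 3
codons = 1461 / 3 = 487

487


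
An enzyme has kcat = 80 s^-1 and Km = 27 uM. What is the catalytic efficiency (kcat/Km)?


Catalytic efficiency = kcat / Km
= 80 / 27
= 2.963 uM^-1*s^-1

2.963 uM^-1*s^-1


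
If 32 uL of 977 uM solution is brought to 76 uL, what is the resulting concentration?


C2 = C1 * V1 / V2
C2 = 977 * 32 / 76
C2 = 411.3684 uM

411.3684 uM


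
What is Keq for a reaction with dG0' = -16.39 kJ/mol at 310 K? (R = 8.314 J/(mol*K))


Keq = exp(-dG0 * 1000 / (R * T))
Keq = exp(-(-16.39) * 1000 / (8.314 * 310))
Keq = 577.8242

577.8242


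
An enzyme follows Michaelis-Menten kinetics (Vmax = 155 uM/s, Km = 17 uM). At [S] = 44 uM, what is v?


v = Vmax * [S] / (Km + [S])
v = 155 * 44 / (17 + 44)
v = 111.8033 uM/s

111.8033 uM/s


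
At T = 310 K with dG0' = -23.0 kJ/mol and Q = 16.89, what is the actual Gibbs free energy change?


dG = dG0' + RT * ln(Q) / 1000
dG = -23.0 + 8.314 * 310 * ln(16.89) / 1000
dG = -15.7146 kJ/mol

-15.7146 kJ/mol


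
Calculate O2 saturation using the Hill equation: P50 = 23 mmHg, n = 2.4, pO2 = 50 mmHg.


Y = pO2^n / (P50^n + pO2^n)
Y = 50^2.4 / (23^2.4 + 50^2.4)
Y = 86.57%

86.57%


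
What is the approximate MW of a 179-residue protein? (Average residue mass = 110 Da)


MW = n_residues * 110 Da
MW = 179 * 110
MW = 19690 Da

19690 Da


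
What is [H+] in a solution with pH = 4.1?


[H+] = 10^(-pH)
[H+] = 10^(-4.1)
[H+] = 7.943e-05 M

7.943e-05 M


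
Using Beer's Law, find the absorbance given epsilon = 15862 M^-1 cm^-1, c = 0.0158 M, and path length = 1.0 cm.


A = epsilon * c * l
A = 15862 * 0.0158 * 1.0
A = 250.6196

250.6196


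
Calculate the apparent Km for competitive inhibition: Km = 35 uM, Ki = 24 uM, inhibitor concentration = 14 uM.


Km_app = Km * (1 + [I]/Ki)
Km_app = 35 * (1 + 14/24)
Km_app = 55.4167 uM

55.4167 uM


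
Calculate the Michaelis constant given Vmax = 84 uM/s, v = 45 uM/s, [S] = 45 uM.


Km = [S] * (Vmax - v) / v
Km = 45 * (84 - 45) / 45
Km = 39.0 uM

39.0 uM


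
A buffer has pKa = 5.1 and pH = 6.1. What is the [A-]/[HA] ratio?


[A-]/[HA] = 10^(pH - pKa)
= 10^(6.1 - 5.1)
= 10.0

10.0


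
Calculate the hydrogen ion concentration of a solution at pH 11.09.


[H+] = 10^(-pH)
[H+] = 10^(-11.09)
[H+] = 8.128e-12 M

8.128e-12 M


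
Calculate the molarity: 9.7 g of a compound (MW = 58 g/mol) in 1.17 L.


C = (mass / MW) / volume
C = (9.7 / 58) / 1.17
C = 0.1429 M

0.1429 M


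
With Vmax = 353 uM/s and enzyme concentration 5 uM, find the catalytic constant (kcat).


kcat = Vmax / [E]t
kcat = 353 / 5
kcat = 70.6 s^-1

70.6 s^-1


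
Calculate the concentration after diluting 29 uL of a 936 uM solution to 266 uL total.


C2 = C1 * V1 / V2
C2 = 936 * 29 / 266
C2 = 102.0451 uM

102.0451 uM


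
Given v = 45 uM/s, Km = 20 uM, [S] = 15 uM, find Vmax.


Vmax = v * (Km + [S]) / [S]
Vmax = 45 * (20 + 15) / 15
Vmax = 105.0 uM/s

105.0 uM/s


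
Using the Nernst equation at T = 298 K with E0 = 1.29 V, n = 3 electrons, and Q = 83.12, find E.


E = E0 - (RT/nF) * ln(Q)
E = 1.29 - (8.314 * 298 / (3 * 96485)) * ln(83.12)
E = 1.2522 V

1.2522 V


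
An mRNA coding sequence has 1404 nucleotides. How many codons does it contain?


codons = nucleotides / 3
codons = 1404 / 3 = 468

468


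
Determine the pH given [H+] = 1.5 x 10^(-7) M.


pH = -log10([H+])
pH = -log10(1.5 x 10^(-7))
pH = 6.8239

6.8239


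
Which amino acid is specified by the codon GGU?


Standard genetic code lookup.
Codon GGU -> Gly

Gly


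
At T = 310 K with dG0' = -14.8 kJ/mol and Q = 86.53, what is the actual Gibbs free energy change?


dG = dG0' + RT * ln(Q) / 1000
dG = -14.8 + 8.314 * 310 * ln(86.53) / 1000
dG = -3.3038 kJ/mol

-3.3038 kJ/mol


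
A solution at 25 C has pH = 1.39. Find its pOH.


pOH = 14 - pH
pOH = 14 - 1.39
pOH = 12.61

12.61


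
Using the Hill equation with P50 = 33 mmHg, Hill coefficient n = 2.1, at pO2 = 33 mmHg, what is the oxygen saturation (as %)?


Y = pO2^n / (P50^n + pO2^n)
Y = 33^2.1 / (33^2.1 + 33^2.1)
Y = 50.0%

50.0%


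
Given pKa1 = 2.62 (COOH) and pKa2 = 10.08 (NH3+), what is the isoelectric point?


pI = (pKa1 + pKa2) / 2
pI = (2.62 + 10.08) / 2
pI = 6.35

6.35


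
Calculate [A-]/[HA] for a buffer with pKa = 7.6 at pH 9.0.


[A-]/[HA] = 10^(pH - pKa)
= 10^(9.0 - 7.6)
= 25.1189

25.1189


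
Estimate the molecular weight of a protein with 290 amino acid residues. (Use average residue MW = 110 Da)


MW = n_residues * 110 Da
MW = 290 * 110
MW = 31900 Da

31900 Da


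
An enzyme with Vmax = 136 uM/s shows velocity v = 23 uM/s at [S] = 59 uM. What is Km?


Km = [S] * (Vmax - v) / v
Km = 59 * (136 - 23) / 23
Km = 289.8696 uM

289.8696 uM


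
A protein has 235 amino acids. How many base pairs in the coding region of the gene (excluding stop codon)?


Each amino acid = 1 codon = 3 bp
bp = 235 * 3 = 705 bp

705 bp


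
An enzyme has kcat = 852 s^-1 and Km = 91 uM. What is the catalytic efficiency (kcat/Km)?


Catalytic efficiency = kcat / Km
= 852 / 91
= 9.3626 uM^-1*s^-1

9.3626 uM^-1*s^-1


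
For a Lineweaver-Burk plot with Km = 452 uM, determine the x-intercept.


x-intercept = -1/Km
= -1/452
= -0.0022 1/uM

-0.0022 1/uM


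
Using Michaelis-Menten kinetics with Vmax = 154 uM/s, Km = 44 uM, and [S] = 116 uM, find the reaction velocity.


v = Vmax * [S] / (Km + [S])
v = 154 * 116 / (44 + 116)
v = 111.65 uM/s

111.65 uM/s


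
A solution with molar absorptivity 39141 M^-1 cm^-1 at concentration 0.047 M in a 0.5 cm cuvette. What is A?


A = epsilon * c * l
A = 39141 * 0.047 * 0.5
A = 919.8135

919.8135


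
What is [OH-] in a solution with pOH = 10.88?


[OH-] = 10^(-pOH)
[OH-] = 10^(-10.88)
[OH-] = 1.318e-11 M

1.318e-11 M


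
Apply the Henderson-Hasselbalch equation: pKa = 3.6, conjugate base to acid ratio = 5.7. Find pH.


pH = pKa + log10([A-]/[HA])
pH = 3.6 + log10(5.7)
pH = 4.3559

4.3559


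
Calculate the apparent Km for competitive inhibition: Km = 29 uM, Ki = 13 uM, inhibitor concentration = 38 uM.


Km_app = Km * (1 + [I]/Ki)
Km_app = 29 * (1 + 38/13)
Km_app = 113.7692 uM

113.7692 uM


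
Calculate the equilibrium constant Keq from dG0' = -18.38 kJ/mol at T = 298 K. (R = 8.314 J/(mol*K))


Keq = exp(-dG0 * 1000 / (R * T))
Keq = exp(-(-18.38) * 1000 / (8.314 * 298))
Keq = 1666.6207

1666.6207


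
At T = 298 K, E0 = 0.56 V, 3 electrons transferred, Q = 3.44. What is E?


E = E0 - (RT/nF) * ln(Q)
E = 0.56 - (8.314 * 298 / (3 * 96485)) * ln(3.44)
E = 0.5494 V

0.5494 V


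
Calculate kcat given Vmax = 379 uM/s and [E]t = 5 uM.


kcat = Vmax / [E]t
kcat = 379 / 5
kcat = 75.8 s^-1

75.8 s^-1


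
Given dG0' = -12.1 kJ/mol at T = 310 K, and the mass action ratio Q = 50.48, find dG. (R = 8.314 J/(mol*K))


dG = dG0' + RT * ln(Q) / 1000
dG = -12.1 + 8.314 * 310 * ln(50.48) / 1000
dG = -1.9928 kJ/mol

-1.9928 kJ/mol


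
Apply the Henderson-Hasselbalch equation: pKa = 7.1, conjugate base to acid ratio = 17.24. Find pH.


pH = pKa + log10([A-]/[HA])
pH = 7.1 + log10(17.24)
pH = 8.3365

8.3365


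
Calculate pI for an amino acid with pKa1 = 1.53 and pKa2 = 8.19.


pI = (pKa1 + pKa2) / 2
pI = (1.53 + 8.19) / 2
pI = 4.86

4.86


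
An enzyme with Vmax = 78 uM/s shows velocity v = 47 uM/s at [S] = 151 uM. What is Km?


Km = [S] * (Vmax - v) / v
Km = 151 * (78 - 47) / 47
Km = 99.5957 uM

99.5957 uM


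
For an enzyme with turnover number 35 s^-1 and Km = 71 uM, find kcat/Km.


Catalytic efficiency = kcat / Km
= 35 / 71
= 0.493 uM^-1*s^-1

0.493 uM^-1*s^-1


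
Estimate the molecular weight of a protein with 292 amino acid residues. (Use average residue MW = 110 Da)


MW = n_residues * 110 Da
MW = 292 * 110
MW = 32120 Da

32120 Da


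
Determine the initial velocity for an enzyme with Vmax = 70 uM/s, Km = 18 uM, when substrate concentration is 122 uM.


v = Vmax * [S] / (Km + [S])
v = 70 * 122 / (18 + 122)
v = 61.0 uM/s

61.0 uM/s


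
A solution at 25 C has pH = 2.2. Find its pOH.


pOH = 14 - pH
pOH = 14 - 2.2
pOH = 11.8

11.8


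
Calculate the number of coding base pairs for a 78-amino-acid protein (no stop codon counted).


Each amino acid = 1 codon = 3 bp
bp = 78 * 3 = 234 bp

234 bp


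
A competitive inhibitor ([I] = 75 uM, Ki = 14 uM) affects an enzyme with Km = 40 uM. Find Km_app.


Km_app = Km * (1 + [I]/Ki)
Km_app = 40 * (1 + 75/14)
Km_app = 254.2857 uM

254.2857 uM


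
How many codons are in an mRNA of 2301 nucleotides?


codons = nucleotides / 3
codons = 2301 / 3 = 767

767


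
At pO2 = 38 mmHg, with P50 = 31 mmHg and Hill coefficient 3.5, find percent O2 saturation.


Y = pO2^n / (P50^n + pO2^n)
Y = 38^3.5 / (31^3.5 + 38^3.5)
Y = 67.1%

67.1%


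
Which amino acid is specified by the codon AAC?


Standard genetic code lookup.
Codon AAC -> Asn

Asn


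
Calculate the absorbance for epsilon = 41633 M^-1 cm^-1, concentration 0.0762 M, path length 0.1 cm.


A = epsilon * c * l
A = 41633 * 0.0762 * 0.1
A = 317.2435

317.2435


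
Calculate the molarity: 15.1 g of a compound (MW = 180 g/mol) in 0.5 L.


C = (mass / MW) / volume
C = (15.1 / 180) / 0.5
C = 0.1678 M

0.1678 M


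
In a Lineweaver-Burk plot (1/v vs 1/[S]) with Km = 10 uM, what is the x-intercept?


x-intercept = -1/Km
= -1/10
= -0.1 1/uM

-0.1 1/uM


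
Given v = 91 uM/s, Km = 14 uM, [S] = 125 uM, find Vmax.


Vmax = v * (Km + [S]) / [S]
Vmax = 91 * (14 + 125) / 125
Vmax = 101.192 uM/s

101.192 uM/s


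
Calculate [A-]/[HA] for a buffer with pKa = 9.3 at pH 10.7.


[A-]/[HA] = 10^(pH - pKa)
= 10^(10.7 - 9.3)
= 25.1189

25.1189


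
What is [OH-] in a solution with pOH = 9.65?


[OH-] = 10^(-pOH)
[OH-] = 10^(-9.65)
[OH-] = 2.239e-10 M

2.239e-10 M


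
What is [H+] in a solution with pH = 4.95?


[H+] = 10^(-pH)
[H+] = 10^(-4.95)
[H+] = 1.122e-05 M

1.122e-05 M


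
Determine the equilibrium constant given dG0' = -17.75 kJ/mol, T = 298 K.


Keq = exp(-dG0 * 1000 / (R * T))
Keq = exp(-(-17.75) * 1000 / (8.314 * 298))
Keq = 1292.4205

1292.4205


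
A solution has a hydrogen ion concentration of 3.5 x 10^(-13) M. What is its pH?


pH = -log10([H+])
pH = -log10(3.5 x 10^(-13))
pH = 12.4559

12.4559


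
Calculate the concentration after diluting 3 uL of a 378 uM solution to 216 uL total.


C2 = C1 * V1 / V2
C2 = 378 * 3 / 216
C2 = 5.25 uM

5.25 uM


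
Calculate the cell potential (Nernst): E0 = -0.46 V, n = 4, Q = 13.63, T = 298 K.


E = E0 - (RT/nF) * ln(Q)
E = -0.46 - (8.314 * 298 / (4 * 96485)) * ln(13.63)
E = -0.4768 V

-0.4768 V


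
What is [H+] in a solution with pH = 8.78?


[H+] = 10^(-pH)
[H+] = 10^(-8.78)
[H+] = 1.660e-09 M

1.660e-09 M


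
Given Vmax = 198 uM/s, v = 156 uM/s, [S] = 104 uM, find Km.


Km = [S] * (Vmax - v) / v
Km = 104 * (198 - 156) / 156
Km = 28.0 uM

28.0 uM


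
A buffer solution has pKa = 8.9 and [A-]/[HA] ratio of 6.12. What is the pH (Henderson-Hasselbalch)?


pH = pKa + log10([A-]/[HA])
pH = 8.9 + log10(6.12)
pH = 9.6868

9.6868


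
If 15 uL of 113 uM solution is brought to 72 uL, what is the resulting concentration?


C2 = C1 * V1 / V2
C2 = 113 * 15 / 72
C2 = 23.5417 uM

23.5417 uM


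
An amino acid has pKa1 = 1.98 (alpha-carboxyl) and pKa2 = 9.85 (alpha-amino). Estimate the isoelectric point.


pI = (pKa1 + pKa2) / 2
pI = (1.98 + 9.85) / 2
pI = 5.915

5.915


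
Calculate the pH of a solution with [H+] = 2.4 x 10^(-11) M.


pH = -log10([H+])
pH = -log10(2.4 x 10^(-11))
pH = 10.6198

10.6198


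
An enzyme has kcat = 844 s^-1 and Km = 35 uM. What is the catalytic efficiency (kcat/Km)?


Catalytic efficiency = kcat / Km
= 844 / 35
= 24.1143 uM^-1*s^-1

24.1143 uM^-1*s^-1


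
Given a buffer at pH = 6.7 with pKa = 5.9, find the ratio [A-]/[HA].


[A-]/[HA] = 10^(pH - pKa)
= 10^(6.7 - 5.9)
= 6.3096

6.3096


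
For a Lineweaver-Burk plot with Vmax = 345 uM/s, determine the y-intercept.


y-intercept = 1/Vmax
= 1/345
= 0.0029 s/uM

0.0029 s/uM


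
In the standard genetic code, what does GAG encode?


Standard genetic code lookup.
Codon GAG -> Glu

Glu


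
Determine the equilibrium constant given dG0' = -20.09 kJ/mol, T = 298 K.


Keq = exp(-dG0 * 1000 / (R * T))
Keq = exp(-(-20.09) * 1000 / (8.314 * 298))
Keq = 3323.4051

3323.4051


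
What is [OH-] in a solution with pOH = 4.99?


[OH-] = 10^(-pOH)
[OH-] = 10^(-4.99)
[OH-] = 1.023e-05 M

1.023e-05 M


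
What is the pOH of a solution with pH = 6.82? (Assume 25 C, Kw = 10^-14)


pOH = 14 - pH
pOH = 14 - 6.82
pOH = 7.18

7.18


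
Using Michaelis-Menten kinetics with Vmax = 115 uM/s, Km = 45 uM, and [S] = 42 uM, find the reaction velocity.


v = Vmax * [S] / (Km + [S])
v = 115 * 42 / (45 + 42)
v = 55.5172 uM/s

55.5172 uM/s


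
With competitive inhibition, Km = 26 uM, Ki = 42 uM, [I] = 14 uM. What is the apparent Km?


Km_app = Km * (1 + [I]/Ki)
Km_app = 26 * (1 + 14/42)
Km_app = 34.6667 uM

34.6667 uM


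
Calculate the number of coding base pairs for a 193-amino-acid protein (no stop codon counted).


Each amino acid = 1 codon = 3 bp
bp = 193 * 3 = 579 bp

579 bp


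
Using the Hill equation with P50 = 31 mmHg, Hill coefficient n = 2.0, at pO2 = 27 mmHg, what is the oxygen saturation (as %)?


Y = pO2^n / (P50^n + pO2^n)
Y = 27^2.0 / (31^2.0 + 27^2.0)
Y = 43.14%

43.14%


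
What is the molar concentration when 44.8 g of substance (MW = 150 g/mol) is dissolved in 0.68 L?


C = (mass / MW) / volume
C = (44.8 / 150) / 0.68
C = 0.4392 M

0.4392 M


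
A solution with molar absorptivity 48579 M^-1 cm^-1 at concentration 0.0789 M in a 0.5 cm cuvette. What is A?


A = epsilon * c * l
A = 48579 * 0.0789 * 0.5
A = 1916.4416

1916.4416


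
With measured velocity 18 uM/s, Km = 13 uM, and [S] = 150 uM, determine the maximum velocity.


Vmax = v * (Km + [S]) / [S]
Vmax = 18 * (13 + 150) / 150
Vmax = 19.56 uM/s

19.56 uM/s
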